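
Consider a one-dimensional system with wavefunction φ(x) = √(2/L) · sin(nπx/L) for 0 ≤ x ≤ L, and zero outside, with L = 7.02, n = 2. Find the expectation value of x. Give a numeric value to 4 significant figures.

3.510

⟨x⟩ = ∫ x·|φ|² dx (integrals over the domain).
With sin²θ = (1 − cos2θ)/2 on 0 ≤ x ≤ L: ∫sin²(nπx/L) dx = L/2, ∫x·sin²(nπx/L) dx = L²/4, ∫x²·sin²(nπx/L) dx = L³·(1/6 − 1/(4n²π²)); higher powers xᵏ the same way, integrating xᵏ·cos(2nπx/L) by parts.
⟨x⟩ = 3.5100.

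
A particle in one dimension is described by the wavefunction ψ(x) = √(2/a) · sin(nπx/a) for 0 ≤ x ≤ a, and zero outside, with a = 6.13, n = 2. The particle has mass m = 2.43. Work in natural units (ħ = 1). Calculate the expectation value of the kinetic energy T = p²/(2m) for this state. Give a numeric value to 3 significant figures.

T = −(ħ²/2m) d²/dx², so ⟨T⟩ = −(ħ²/2m) ∫ ψ*·ψ'' dx; with m = 2.43.
d/dx sin(nπx/a) = (nπ/a)·cos(nπx/a) and d²/dx² sin(nπx/a) = −(nπ/a)²·sin(nπx/a); on 0 ≤ x ≤ a, ∫sin²(nπx/a) dx = a/2 and ∫sin(nπx/a)·cos(nπx/a) dx = 0.
⟨T⟩ = 0.21617.

0.216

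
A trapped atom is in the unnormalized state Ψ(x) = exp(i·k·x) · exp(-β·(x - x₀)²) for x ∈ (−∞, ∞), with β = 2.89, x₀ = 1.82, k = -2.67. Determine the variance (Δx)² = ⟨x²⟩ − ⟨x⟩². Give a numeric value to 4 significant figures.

0.08651

Compute ⟨x⟩ and ⟨x²⟩ separately, then (Δx)² = ⟨x²⟩ − ⟨x⟩².
Gaussian moments (u = x − x₀): ∫u^(2j)·e^(−2βu²) du = (2j−1)!!/(4β)^j · √(π/(2β)), odd powers integrate to 0; here √(π/(2β)) = 0.73724.
Normalization: ∫|Ψ|² dx = 0.73724.
⟨x⟩ = 1.8200 and ⟨x²⟩ = 3.3989.
(Δx)² = 3.3989 − (1.8200)² = 0.086505.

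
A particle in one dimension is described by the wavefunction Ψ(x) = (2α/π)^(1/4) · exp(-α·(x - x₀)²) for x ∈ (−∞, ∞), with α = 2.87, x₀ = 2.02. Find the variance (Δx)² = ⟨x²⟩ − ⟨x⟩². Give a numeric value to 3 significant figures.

Compute ⟨x⟩ and ⟨x²⟩ separately, then (Δx)² = ⟨x²⟩ − ⟨x⟩².
Gaussian moments (u = x − x₀): ∫u^(2j)·e^(−2αu²) du = (2j−1)!!/(4α)^j · √(π/(2α)), odd powers integrate to 0; here √(π/(2α)) = 0.73981.
⟨x⟩ = 2.0200 and ⟨x²⟩ = 4.1675.
(Δx)² = 4.1675 − (2.0200)² = 0.087108.

0.0871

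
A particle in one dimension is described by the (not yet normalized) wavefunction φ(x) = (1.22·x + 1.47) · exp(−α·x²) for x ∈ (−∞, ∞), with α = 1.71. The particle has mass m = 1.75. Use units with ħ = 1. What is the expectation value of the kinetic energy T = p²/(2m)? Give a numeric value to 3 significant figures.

0.578

T = −(ħ²/2m) d²/dx², so ⟨T⟩ = −(ħ²/2m) ∫ φ*·φ'' dx / ∫|φ|² dx; with m = 1.75.
Expand each integrand as polynomial × e^(−2αx²) and use ∫x^(2j)·e^(−2αx²) dx = (2j−1)!!/(4α)^j · √(π/(2α)), odd powers → 0; here √(π/(2α)) = 0.95843. Differentiate with the product rule, d/dx e^(−αx²) = −2αx·e^(−αx²).
State is unnormalized: ∫|φ|² dx = 2.2796, and ∫φ*·(−ħ²/2m · φ'') dx = 1.3176, so ⟨T⟩ = 1.3176 / 2.2796.
⟨T⟩ = 0.57797.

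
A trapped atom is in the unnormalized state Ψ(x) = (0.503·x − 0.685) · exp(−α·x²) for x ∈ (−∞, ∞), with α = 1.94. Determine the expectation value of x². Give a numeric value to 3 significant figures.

⟨x²⟩ = ∫ x²·|Ψ|² dx / ∫|Ψ|² dx (integrals over the domain).
Expand each integrand as polynomial × e^(−2αx²) and use ∫x^(2j)·e^(−2αx²) dx = (2j−1)!!/(4α)^j · √(π/(2α)), odd powers → 0; here √(π/(2α)) = 0.89983.
State is unnormalized: ∫|Ψ|² dx = 0.45156, and ∫Ψ*·x²·Ψ dx = 0.065752, so ⟨x²⟩ = 0.065752 / 0.45156.
⟨x²⟩ = 0.14561.

0.146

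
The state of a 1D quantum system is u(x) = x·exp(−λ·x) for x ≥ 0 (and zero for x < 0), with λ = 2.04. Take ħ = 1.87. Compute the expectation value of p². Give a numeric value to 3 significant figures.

14.6

p² u = −ħ² d²u/dx²; ⟨p²⟩ = −ħ² ∫ u*·u'' dx / ∫|u|² dx.
Differentiate x·exp(−λ·x) with the product rule; every integrand then reduces to terms xʲ·e^(−2λx) on [0, ∞), with ∫₀^∞ xʲ·e^(−2λx) dx = j!/(2λ)^(j+1).
State is unnormalized: ∫|u|² dx = 0.029448, and ∫u*·(−ħ² u'') dx = 0.42854, so ⟨p²⟩ = 0.42854 / 0.029448.
⟨p²⟩ = 14.553.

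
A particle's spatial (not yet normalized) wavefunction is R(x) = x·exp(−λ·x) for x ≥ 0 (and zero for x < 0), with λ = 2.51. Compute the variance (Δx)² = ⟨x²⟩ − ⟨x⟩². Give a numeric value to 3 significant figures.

0.119

Compute ⟨x⟩ and ⟨x²⟩ separately, then (Δx)² = ⟨x²⟩ − ⟨x⟩².
Every integrand reduces to terms xʲ·e^(−2λx) on [0, ∞); use ∫₀^∞ xʲ·e^(−2λx) dx = j!/(2λ)^(j+1).
Normalization: ∫|R|² dx = 0.015810.
⟨x⟩ = 0.59761 and ⟨x²⟩ = 0.47618.
(Δx)² = 0.47618 − (0.59761)² = 0.11905.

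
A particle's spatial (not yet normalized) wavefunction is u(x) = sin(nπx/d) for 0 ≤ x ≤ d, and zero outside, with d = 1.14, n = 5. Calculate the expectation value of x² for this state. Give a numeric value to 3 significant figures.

⟨x²⟩ = ∫ x²·|u|² dx / ∫|u|² dx (integrals over the domain).
With sin²θ = (1 − cos2θ)/2 on 0 ≤ x ≤ d: ∫sin²(nπx/d) dx = d/2, ∫x·sin²(nπx/d) dx = d²/4, ∫x²·sin²(nπx/d) dx = d³·(1/6 − 1/(4n²π²)); higher powers xᵏ the same way, integrating xᵏ·cos(2nπx/d) by parts.
State is unnormalized: ∫|u|² dx = 0.57000, and ∫u*·x²·u dx = 0.24542, so ⟨x²⟩ = 0.24542 / 0.57000.
⟨x²⟩ = 0.43057.

0.431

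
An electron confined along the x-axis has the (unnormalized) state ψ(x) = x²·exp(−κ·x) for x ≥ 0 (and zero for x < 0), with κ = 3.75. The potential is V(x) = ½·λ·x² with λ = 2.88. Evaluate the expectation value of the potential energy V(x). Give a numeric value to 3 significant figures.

⟨V⟩ = ∫ V(x)·|ψ|² dx / ∫|ψ|² dx.
Every integrand reduces to terms xʲ·e^(−2κx) on [0, ∞); use ∫₀^∞ xʲ·e^(−2κx) dx = j!/(2κ)^(j+1).
State is unnormalized: ∫|ψ|² dx = 0.0010114, and ∫ψ*·V(x)·ψ dx = 0.00077672, so ⟨V⟩ = 0.00077672 / 0.0010114.
⟨V⟩ = 0.76800.

0.768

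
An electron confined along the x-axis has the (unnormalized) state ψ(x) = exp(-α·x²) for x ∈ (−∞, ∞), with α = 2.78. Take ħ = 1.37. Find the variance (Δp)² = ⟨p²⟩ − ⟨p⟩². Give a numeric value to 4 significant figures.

Compute ⟨p⟩ and ⟨p²⟩ separately; (Δp)² = ⟨p²⟩ − ⟨p⟩².
Gaussian moments: ∫x^(2j)·e^(−2αx²) dx = (2j−1)!!/(4α)^j · √(π/(2α)), odd powers integrate to 0; here √(π/(2α)) = 0.75169. Derivatives: d/dx e^(−αx²) = −2αx·e^(−αx²), d²/dx² e^(−αx²) = (4α²x² − 2α)·e^(−αx²).
Normalization: ∫|ψ|² dx = 0.75169.
⟨p⟩ = 0.0000 and ⟨p²⟩ = 5.2178.
(Δp)² = 5.2178 − (0.0000)² = 5.2178.

5.218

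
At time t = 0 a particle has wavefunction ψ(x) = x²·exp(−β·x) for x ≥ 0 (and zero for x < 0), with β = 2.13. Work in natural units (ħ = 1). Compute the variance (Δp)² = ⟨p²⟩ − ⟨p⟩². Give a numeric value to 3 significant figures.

Compute ⟨p⟩ and ⟨p²⟩ separately; (Δp)² = ⟨p²⟩ − ⟨p⟩².
Differentiate x²·exp(−β·x) with the product rule; every integrand then reduces to terms xʲ·e^(−2βx) on [0, ∞), with ∫₀^∞ xʲ·e^(−2βx) dx = j!/(2β)^(j+1).
Normalization: ∫|ψ|² dx = 0.017107.
⟨p⟩ = 0.0000 and ⟨p²⟩ = 1.5123.
(Δp)² = 1.5123 − (0.0000)² = 1.5123.

1.51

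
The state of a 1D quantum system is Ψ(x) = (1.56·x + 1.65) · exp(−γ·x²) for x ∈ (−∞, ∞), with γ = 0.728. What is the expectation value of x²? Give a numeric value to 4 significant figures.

0.5047

⟨x²⟩ = ∫ x²·|Ψ|² dx / ∫|Ψ|² dx (integrals over the domain).
Expand each integrand as polynomial × e^(−2γx²) and use ∫x^(2j)·e^(−2γx²) dx = (2j−1)!!/(4γ)^j · √(π/(2γ)), odd powers → 0; here √(π/(2γ)) = 1.4689.
State is unnormalized: ∫|Ψ|² dx = 5.2267, and ∫Ψ*·x²·Ψ dx = 2.6380, so ⟨x²⟩ = 2.6380 / 5.2267.
⟨x²⟩ = 0.50472.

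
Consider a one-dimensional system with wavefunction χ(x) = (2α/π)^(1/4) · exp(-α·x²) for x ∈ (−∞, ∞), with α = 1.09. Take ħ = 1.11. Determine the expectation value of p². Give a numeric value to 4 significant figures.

p² χ = −ħ² d²χ/dx²; ⟨p²⟩ = −ħ² ∫ χ*·χ'' dx.
Gaussian moments: ∫x^(2j)·e^(−2αx²) dx = (2j−1)!!/(4α)^j · √(π/(2α)), odd powers integrate to 0; here √(π/(2α)) = 1.2005. Derivatives: d/dx e^(−αx²) = −2αx·e^(−αx²), d²/dx² e^(−αx²) = (4α²x² − 2α)·e^(−αx²).
⟨p²⟩ = 1.3430.

1.343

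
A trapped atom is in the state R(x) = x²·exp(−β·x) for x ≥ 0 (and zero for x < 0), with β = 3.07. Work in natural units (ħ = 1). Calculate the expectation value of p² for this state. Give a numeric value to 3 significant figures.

3.14

p² R = −ħ² d²R/dx²; ⟨p²⟩ = −ħ² ∫ R*·R'' dx / ∫|R|² dx.
Differentiate x²·exp(−β·x) with the product rule; every integrand then reduces to terms xʲ·e^(−2βx) on [0, ∞), with ∫₀^∞ xʲ·e^(−2βx) dx = j!/(2β)^(j+1).
State is unnormalized: ∫|R|² dx = 0.0027502, and ∫R*·(−ħ² R'') dx = 0.0086402, so ⟨p²⟩ = 0.0086402 / 0.0027502.
⟨p²⟩ = 3.1416.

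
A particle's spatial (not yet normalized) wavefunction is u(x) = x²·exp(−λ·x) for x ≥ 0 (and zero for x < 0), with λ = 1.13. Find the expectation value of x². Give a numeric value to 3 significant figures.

5.87

⟨x²⟩ = ∫ x²·|u|² dx / ∫|u|² dx (integrals over the domain).
Every integrand reduces to terms xʲ·e^(−2λx) on [0, ∞); use ∫₀^∞ xʲ·e^(−2λx) dx = j!/(2λ)^(j+1).
State is unnormalized: ∫|u|² dx = 0.40707, and ∫u*·x²·u dx = 2.3910, so ⟨x²⟩ = 2.3910 / 0.40707.
⟨x²⟩ = 5.8736.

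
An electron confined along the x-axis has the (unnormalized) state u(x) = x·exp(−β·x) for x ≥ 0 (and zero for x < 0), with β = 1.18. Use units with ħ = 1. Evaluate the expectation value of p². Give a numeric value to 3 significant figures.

p² u = −ħ² d²u/dx²; ⟨p²⟩ = −ħ² ∫ u*·u'' dx / ∫|u|² dx.
Differentiate x·exp(−β·x) with the product rule; every integrand then reduces to terms xʲ·e^(−2βx) on [0, ∞), with ∫₀^∞ xʲ·e^(−2βx) dx = j!/(2β)^(j+1).
State is unnormalized: ∫|u|² dx = 0.15216, and ∫u*·(−ħ² u'') dx = 0.21186, so ⟨p²⟩ = 0.21186 / 0.15216.
⟨p²⟩ = 1.3924.

1.39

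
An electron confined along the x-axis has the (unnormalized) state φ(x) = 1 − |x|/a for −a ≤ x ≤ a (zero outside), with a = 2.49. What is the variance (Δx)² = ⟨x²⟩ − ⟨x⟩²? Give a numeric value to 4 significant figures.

Compute ⟨x⟩ and ⟨x²⟩ separately, then (Δx)² = ⟨x²⟩ − ⟨x⟩².
φ is even, so ∫ over [−a, a] = 2∫₀ᵃ with φ = 1 − x/a there: ∫₀ᵃ (1 − x/a)² dx = a/3, ∫₀ᵃ x²(1 − x/a)² dx = a³/30, ∫₀ᵃ x⁴(1 − x/a)² dx = a⁵/105.
Normalization: ∫|φ|² dx = 1.6600.
⟨x⟩ = 0.0000 and ⟨x²⟩ = 0.62001.
(Δx)² = 0.62001 − (0.0000)² = 0.62001.

0.6200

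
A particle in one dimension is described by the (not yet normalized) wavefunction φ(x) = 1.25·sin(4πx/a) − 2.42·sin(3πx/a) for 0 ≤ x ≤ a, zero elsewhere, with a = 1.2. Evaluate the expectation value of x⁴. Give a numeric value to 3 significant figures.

⟨x⁴⟩ = ∫ x⁴·|φ|² dx / ∫|φ|² dx (integrals over the domain).
On 0 ≤ x ≤ a (j ≠ l): ∫sin²(jπx/a) dx = a/2, ∫sin(jπx/a)·sin(lπx/a) dx = 0; diagonal moments ∫x·sin²(jπx/a) dx = a²/4, ∫x²·sin²(jπx/a) dx = a³·(1/6 − 1/(4j²π²)); cross terms ∫x·sin(jπx/a)·sin(lπx/a) dx = 0 for j + l even and −4jla²/(π²(j² − l²)²) for j + l odd, ∫x²·sin(jπx/a)·sin(lπx/a) dx = (−1)^(j+l)·4jla³/(π²(j² − l²)²); higher powers the same way via product-to-sum and parts.
State is unnormalized: ∫|φ|² dx = 4.4513, and ∫φ*·x⁴·φ dx = 2.8878, so ⟨x⁴⟩ = 2.8878 / 4.4513.
⟨x⁴⟩ = 0.64875.

0.649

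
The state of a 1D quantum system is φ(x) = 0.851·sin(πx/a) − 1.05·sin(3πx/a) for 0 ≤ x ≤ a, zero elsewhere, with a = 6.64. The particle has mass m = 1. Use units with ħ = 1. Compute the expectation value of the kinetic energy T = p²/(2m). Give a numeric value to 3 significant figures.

0.652

T = −(ħ²/2m) d²/dx², so ⟨T⟩ = −(ħ²/2m) ∫ φ*·φ'' dx / ∫|φ|² dx; with m = 1.
d²/dx² sin(jπx/a) = −(jπ/a)²·sin(jπx/a); on 0 ≤ x ≤ a, ∫sin²(jπx/a) dx = a/2 and ∫sin(jπx/a)·sin(lπx/a) dx = 0 for j ≠ l, so only diagonal terms survive in ∫|φ|² and ∫φ·φ″; ∫φ·φ′ dx = [φ²/2] between the walls = 0.
State is unnormalized: ∫|φ|² dx = 6.0646, and ∫φ*·(−ħ²/2m · φ'') dx = 3.9563, so ⟨T⟩ = 3.9563 / 6.0646.
⟨T⟩ = 0.65235.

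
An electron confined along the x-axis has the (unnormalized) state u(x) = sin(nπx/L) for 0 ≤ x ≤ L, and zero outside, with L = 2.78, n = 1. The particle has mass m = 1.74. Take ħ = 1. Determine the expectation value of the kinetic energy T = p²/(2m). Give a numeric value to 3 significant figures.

T = −(ħ²/2m) d²/dx², so ⟨T⟩ = −(ħ²/2m) ∫ u*·u'' dx / ∫|u|² dx; with m = 1.74.
d/dx sin(nπx/L) = (nπ/L)·cos(nπx/L) and d²/dx² sin(nπx/L) = −(nπ/L)²·sin(nπx/L); on 0 ≤ x ≤ L, ∫sin²(nπx/L) dx = L/2 and ∫sin(nπx/L)·cos(nπx/L) dx = 0.
State is unnormalized: ∫|u|² dx = 1.3900, and ∫u*·(−ħ²/2m · u'') dx = 0.51009, so ⟨T⟩ = 0.51009 / 1.3900.
⟨T⟩ = 0.36697.

0.367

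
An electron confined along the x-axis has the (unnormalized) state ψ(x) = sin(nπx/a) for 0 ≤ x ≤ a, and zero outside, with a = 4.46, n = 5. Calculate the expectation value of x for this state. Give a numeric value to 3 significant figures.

⟨x⟩ = ∫ x·|ψ|² dx / ∫|ψ|² dx (integrals over the domain).
With sin²θ = (1 − cos2θ)/2 on 0 ≤ x ≤ a: ∫sin²(nπx/a) dx = a/2, ∫x·sin²(nπx/a) dx = a²/4, ∫x²·sin²(nπx/a) dx = a³·(1/6 − 1/(4n²π²)); higher powers xᵏ the same way, integrating xᵏ·cos(2nπx/a) by parts.
State is unnormalized: ∫|ψ|² dx = 2.2300, and ∫ψ*·x·ψ dx = 4.9729, so ⟨x⟩ = 4.9729 / 2.2300.
⟨x⟩ = 2.2300.

2.23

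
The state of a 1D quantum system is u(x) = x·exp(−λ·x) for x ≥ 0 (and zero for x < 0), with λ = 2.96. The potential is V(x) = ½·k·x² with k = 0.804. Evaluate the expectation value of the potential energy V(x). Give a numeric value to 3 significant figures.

⟨V⟩ = ∫ V(x)·|u|² dx / ∫|u|² dx.
Every integrand reduces to terms xʲ·e^(−2λx) on [0, ∞); use ∫₀^∞ xʲ·e^(−2λx) dx = j!/(2λ)^(j+1).
State is unnormalized: ∫|u|² dx = 0.0096397, and ∫u*·V(x)·u dx = 0.0013269, so ⟨V⟩ = 0.0013269 / 0.0096397.
⟨V⟩ = 0.13765.

0.138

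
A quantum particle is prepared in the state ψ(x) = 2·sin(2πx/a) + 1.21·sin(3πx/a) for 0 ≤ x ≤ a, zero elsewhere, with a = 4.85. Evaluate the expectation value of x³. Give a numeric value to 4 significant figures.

⟨x³⟩ = ∫ x³·|ψ|² dx / ∫|ψ|² dx (integrals over the domain).
On 0 ≤ x ≤ a (j ≠ l): ∫sin²(jπx/a) dx = a/2, ∫sin(jπx/a)·sin(lπx/a) dx = 0; diagonal moments ∫x·sin²(jπx/a) dx = a²/4, ∫x²·sin²(jπx/a) dx = a³·(1/6 − 1/(4j²π²)); cross terms ∫x·sin(jπx/a)·sin(lπx/a) dx = 0 for j + l even and −4jla²/(π²(j² − l²)²) for j + l odd, ∫x²·sin(jπx/a)·sin(lπx/a) dx = (−1)^(j+l)·4jla³/(π²(j² − l²)²); higher powers the same way via product-to-sum and parts.
State is unnormalized: ∫|ψ|² dx = 13.250, and ∫ψ*·x³·ψ dx = 127.44, so ⟨x³⟩ = 127.44 / 13.250.
⟨x³⟩ = 9.6174.

9.617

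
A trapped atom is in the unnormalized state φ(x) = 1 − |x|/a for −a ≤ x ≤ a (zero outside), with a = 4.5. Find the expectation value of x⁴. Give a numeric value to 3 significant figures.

11.7

⟨x⁴⟩ = ∫ x⁴·|φ|² dx / ∫|φ|² dx (integrals over the domain).
φ is even, so ∫ over [−a, a] = 2∫₀ᵃ with φ = 1 − x/a there: ∫₀ᵃ (1 − x/a)² dx = a/3, ∫₀ᵃ x²(1 − x/a)² dx = a³/30, ∫₀ᵃ x⁴(1 − x/a)² dx = a⁵/105.
State is unnormalized: ∫|φ|² dx = 3.0000, and ∫φ*·x⁴·φ dx = 35.148, so ⟨x⁴⟩ = 35.148 / 3.0000.
⟨x⁴⟩ = 11.716.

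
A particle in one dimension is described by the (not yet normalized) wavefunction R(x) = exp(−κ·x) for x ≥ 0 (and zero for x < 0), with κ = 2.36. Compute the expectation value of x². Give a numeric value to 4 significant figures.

⟨x²⟩ = ∫ x²·|R|² dx / ∫|R|² dx (integrals over the domain).
Every integrand reduces to terms xʲ·e^(−2κx) on [0, ∞); use ∫₀^∞ xʲ·e^(−2κx) dx = j!/(2κ)^(j+1).
State is unnormalized: ∫|R|² dx = 0.21186, and ∫R*·x²·R dx = 0.019020, so ⟨x²⟩ = 0.019020 / 0.21186.
⟨x²⟩ = 0.089773.

0.08977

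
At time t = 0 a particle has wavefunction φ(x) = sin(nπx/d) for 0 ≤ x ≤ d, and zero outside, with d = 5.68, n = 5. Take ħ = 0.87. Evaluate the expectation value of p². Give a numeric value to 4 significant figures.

5.789

p² φ = −ħ² d²φ/dx²; ⟨p²⟩ = −ħ² ∫ φ*·φ'' dx / ∫|φ|² dx.
d/dx sin(nπx/d) = (nπ/d)·cos(nπx/d) and d²/dx² sin(nπx/d) = −(nπ/d)²·sin(nπx/d); on 0 ≤ x ≤ d, ∫sin²(nπx/d) dx = d/2 and ∫sin(nπx/d)·cos(nπx/d) dx = 0.
State is unnormalized: ∫|φ|² dx = 2.8400, and ∫φ*·(−ħ² φ'') dx = 16.440, so ⟨p²⟩ = 16.440 / 2.8400.
⟨p²⟩ = 5.7887.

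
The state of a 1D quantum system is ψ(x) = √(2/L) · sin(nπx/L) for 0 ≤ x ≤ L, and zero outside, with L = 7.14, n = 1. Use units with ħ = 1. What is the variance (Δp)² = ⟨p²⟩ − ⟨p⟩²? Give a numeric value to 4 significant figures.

0.1936

Compute ⟨p⟩ and ⟨p²⟩ separately; (Δp)² = ⟨p²⟩ − ⟨p⟩².
d/dx sin(nπx/L) = (nπ/L)·cos(nπx/L) and d²/dx² sin(nπx/L) = −(nπ/L)²·sin(nπx/L); on 0 ≤ x ≤ L, ∫sin²(nπx/L) dx = L/2 and ∫sin(nπx/L)·cos(nπx/L) dx = 0.
⟨p⟩ = 0.0000 and ⟨p²⟩ = 0.19360.
(Δp)² = 0.19360 − (0.0000)² = 0.19360.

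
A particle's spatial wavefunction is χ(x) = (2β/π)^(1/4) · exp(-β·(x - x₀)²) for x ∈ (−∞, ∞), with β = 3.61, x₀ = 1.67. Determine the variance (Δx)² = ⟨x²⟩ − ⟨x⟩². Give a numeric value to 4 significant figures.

Compute ⟨x⟩ and ⟨x²⟩ separately, then (Δx)² = ⟨x²⟩ − ⟨x⟩².
Gaussian moments (u = x − x₀): ∫u^(2j)·e^(−2βu²) du = (2j−1)!!/(4β)^j · √(π/(2β)), odd powers integrate to 0; here √(π/(2β)) = 0.65964.
⟨x⟩ = 1.6700 and ⟨x²⟩ = 2.8582.
(Δx)² = 2.8582 − (1.6700)² = 0.069252.

0.06925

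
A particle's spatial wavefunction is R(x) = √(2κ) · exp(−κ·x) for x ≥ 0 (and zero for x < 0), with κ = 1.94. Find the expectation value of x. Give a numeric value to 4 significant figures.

⟨x⟩ = ∫ x·|R|² dx (integrals over the domain).
Every integrand reduces to terms xʲ·e^(−2κx) on [0, ∞); use ∫₀^∞ xʲ·e^(−2κx) dx = j!/(2κ)^(j+1).
⟨x⟩ = 0.25773.

0.2577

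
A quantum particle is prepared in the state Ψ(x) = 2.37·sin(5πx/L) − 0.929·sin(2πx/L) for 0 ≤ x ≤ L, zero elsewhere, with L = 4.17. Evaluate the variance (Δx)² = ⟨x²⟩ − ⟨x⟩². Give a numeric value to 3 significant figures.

Compute ⟨x⟩ and ⟨x²⟩ separately, then (Δx)² = ⟨x²⟩ − ⟨x⟩².
On 0 ≤ x ≤ L (j ≠ l): ∫sin²(jπx/L) dx = L/2, ∫sin(jπx/L)·sin(lπx/L) dx = 0; diagonal moments ∫x·sin²(jπx/L) dx = L²/4, ∫x²·sin²(jπx/L) dx = L³·(1/6 − 1/(4j²π²)); cross terms ∫x·sin(jπx/L)·sin(lπx/L) dx = 0 for j + l even and −4jlL²/(π²(j² − l²)²) for j + l odd, ∫x²·sin(jπx/L)·sin(lπx/L) dx = (−1)^(j+l)·4jlL³/(π²(j² − l²)²); higher powers the same way via product-to-sum and parts.
Normalization: ∫|Ψ|² dx = 13.511.
⟨x⟩ = 2.1371 and ⟨x²⟩ = 5.9536.
(Δx)² = 5.9536 − (2.1371)² = 1.3865.

1.39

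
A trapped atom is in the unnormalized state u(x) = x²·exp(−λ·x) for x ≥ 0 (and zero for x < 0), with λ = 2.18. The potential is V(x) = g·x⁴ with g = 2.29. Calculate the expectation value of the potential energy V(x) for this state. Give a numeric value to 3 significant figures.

⟨V⟩ = ∫ V(x)·|u|² dx / ∫|u|² dx.
Every integrand reduces to terms xʲ·e^(−2λx) on [0, ∞); use ∫₀^∞ xʲ·e^(−2λx) dx = j!/(2λ)^(j+1).
State is unnormalized: ∫|u|² dx = 0.015233, and ∫u*·V(x)·u dx = 0.16217, so ⟨V⟩ = 0.16217 / 0.015233.
⟨V⟩ = 10.646.

10.6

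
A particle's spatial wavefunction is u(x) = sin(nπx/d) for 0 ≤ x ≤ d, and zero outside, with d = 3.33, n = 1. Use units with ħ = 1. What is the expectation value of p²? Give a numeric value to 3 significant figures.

0.890

p² u = −ħ² d²u/dx²; ⟨p²⟩ = −ħ² ∫ u*·u'' dx / ∫|u|² dx.
d/dx sin(nπx/d) = (nπ/d)·cos(nπx/d) and d²/dx² sin(nπx/d) = −(nπ/d)²·sin(nπx/d); on 0 ≤ x ≤ d, ∫sin²(nπx/d) dx = d/2 and ∫sin(nπx/d)·cos(nπx/d) dx = 0.
State is unnormalized: ∫|u|² dx = 1.6650, and ∫u*·(−ħ² u'') dx = 1.4819, so ⟨p²⟩ = 1.4819 / 1.6650.
⟨p²⟩ = 0.89004.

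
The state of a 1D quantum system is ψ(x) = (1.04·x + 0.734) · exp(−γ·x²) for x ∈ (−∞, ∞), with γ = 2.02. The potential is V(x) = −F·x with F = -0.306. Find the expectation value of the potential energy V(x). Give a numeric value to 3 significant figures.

⟨V⟩ = ∫ V(x)·|ψ|² dx / ∫|ψ|² dx.
Expand each integrand as polynomial × e^(−2γx²) and use ∫x^(2j)·e^(−2γx²) dx = (2j−1)!!/(4γ)^j · √(π/(2γ)), odd powers → 0; here √(π/(2γ)) = 0.88183.
State is unnormalized: ∫|ψ|² dx = 0.59313, and ∫ψ*·V(x)·ψ dx = 0.050986, so ⟨V⟩ = 0.050986 / 0.59313.
⟨V⟩ = 0.085961.

0.0860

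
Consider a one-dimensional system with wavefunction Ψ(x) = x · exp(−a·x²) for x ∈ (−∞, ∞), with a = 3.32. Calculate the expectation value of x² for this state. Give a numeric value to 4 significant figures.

0.2259

⟨x²⟩ = ∫ x²·|Ψ|² dx / ∫|Ψ|² dx (integrals over the domain).
Expand each integrand as polynomial × e^(−2ax²) and use ∫x^(2j)·e^(−2ax²) dx = (2j−1)!!/(4a)^j · √(π/(2a)), odd powers → 0; here √(π/(2a)) = 0.68785.
State is unnormalized: ∫|Ψ|² dx = 0.051796, and ∫Ψ*·x²·Ψ dx = 0.011701, so ⟨x²⟩ = 0.011701 / 0.051796.
⟨x²⟩ = 0.22590.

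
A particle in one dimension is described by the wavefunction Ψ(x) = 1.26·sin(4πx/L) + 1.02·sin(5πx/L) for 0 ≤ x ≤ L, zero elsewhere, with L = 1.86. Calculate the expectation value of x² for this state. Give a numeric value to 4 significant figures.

⟨x²⟩ = ∫ x²·|Ψ|² dx / ∫|Ψ|² dx (integrals over the domain).
On 0 ≤ x ≤ L (j ≠ l): ∫sin²(jπx/L) dx = L/2, ∫sin(jπx/L)·sin(lπx/L) dx = 0; diagonal moments ∫x·sin²(jπx/L) dx = L²/4, ∫x²·sin²(jπx/L) dx = L³·(1/6 − 1/(4j²π²)); cross terms ∫x·sin(jπx/L)·sin(lπx/L) dx = 0 for j + l even and −4jlL²/(π²(j² − l²)²) for j + l odd, ∫x²·sin(jπx/L)·sin(lπx/L) dx = (−1)^(j+l)·4jlL³/(π²(j² − l²)²); higher powers the same way via product-to-sum and parts.
State is unnormalized: ∫|Ψ|² dx = 2.4440, and ∫Ψ*·x²·Ψ dx = 1.1403, so ⟨x²⟩ = 1.1403 / 2.4440.
⟨x²⟩ = 0.46658.

0.4666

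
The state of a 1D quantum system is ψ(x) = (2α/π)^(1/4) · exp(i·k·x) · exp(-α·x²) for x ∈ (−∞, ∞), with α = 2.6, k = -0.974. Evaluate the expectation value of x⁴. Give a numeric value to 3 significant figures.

0.0277

⟨x⁴⟩ = ∫ x⁴·|ψ|² dx (integrals over the domain).
Gaussian moments: ∫x^(2j)·e^(−2αx²) dx = (2j−1)!!/(4α)^j · √(π/(2α)), odd powers integrate to 0; here √(π/(2α)) = 0.77727.
⟨x⁴⟩ = 0.027737.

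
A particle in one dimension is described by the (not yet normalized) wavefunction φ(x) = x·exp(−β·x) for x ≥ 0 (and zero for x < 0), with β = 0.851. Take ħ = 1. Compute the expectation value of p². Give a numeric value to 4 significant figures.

0.7242

p² φ = −ħ² d²φ/dx²; ⟨p²⟩ = −ħ² ∫ φ*·φ'' dx / ∫|φ|² dx.
Differentiate x·exp(−β·x) with the product rule; every integrand then reduces to terms xʲ·e^(−2βx) on [0, ∞), with ∫₀^∞ xʲ·e^(−2βx) dx = j!/(2β)^(j+1).
State is unnormalized: ∫|φ|² dx = 0.40565, and ∫φ*·(−ħ² φ'') dx = 0.29377, so ⟨p²⟩ = 0.29377 / 0.40565.
⟨p²⟩ = 0.72420.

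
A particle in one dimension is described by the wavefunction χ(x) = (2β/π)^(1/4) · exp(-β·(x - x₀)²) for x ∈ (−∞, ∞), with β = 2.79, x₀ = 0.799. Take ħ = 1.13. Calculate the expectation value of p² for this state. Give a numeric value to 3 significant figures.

p² χ = −ħ² d²χ/dx²; ⟨p²⟩ = −ħ² ∫ χ*·χ'' dx.
Gaussian moments (u = x − x₀): ∫u^(2j)·e^(−2βu²) du = (2j−1)!!/(4β)^j · √(π/(2β)), odd powers integrate to 0; here √(π/(2β)) = 0.75034. Derivatives: d/dx e^(−βu²) = −2βu·e^(−βu²), d²/dx² e^(−βu²) = (4β²u² − 2β)·e^(−βu²).
⟨p²⟩ = 3.5626.

3.56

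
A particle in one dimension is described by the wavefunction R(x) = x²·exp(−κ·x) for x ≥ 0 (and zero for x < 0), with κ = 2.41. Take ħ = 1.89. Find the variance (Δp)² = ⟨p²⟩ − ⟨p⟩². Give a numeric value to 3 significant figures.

6.92

Compute ⟨p⟩ and ⟨p²⟩ separately; (Δp)² = ⟨p²⟩ − ⟨p⟩².
Differentiate x²·exp(−κ·x) with the product rule; every integrand then reduces to terms xʲ·e^(−2κx) on [0, ∞), with ∫₀^∞ xʲ·e^(−2κx) dx = j!/(2κ)^(j+1).
Normalization: ∫|R|² dx = 0.0092252.
⟨p⟩ = 0.0000 and ⟨p²⟩ = 6.9157.
(Δp)² = 6.9157 − (0.0000)² = 6.9157.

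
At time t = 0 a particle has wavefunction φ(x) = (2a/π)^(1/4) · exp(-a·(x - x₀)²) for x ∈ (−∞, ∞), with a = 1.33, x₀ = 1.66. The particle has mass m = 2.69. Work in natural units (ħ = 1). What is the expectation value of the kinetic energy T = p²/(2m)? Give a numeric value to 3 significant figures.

0.247

T = −(ħ²/2m) d²/dx², so ⟨T⟩ = −(ħ²/2m) ∫ φ*·φ'' dx; with m = 2.69.
Gaussian moments (u = x − x₀): ∫u^(2j)·e^(−2au²) du = (2j−1)!!/(4a)^j · √(π/(2a)), odd powers integrate to 0; here √(π/(2a)) = 1.0868. Derivatives: d/dx e^(−au²) = −2au·e^(−au²), d²/dx² e^(−au²) = (4a²u² − 2a)·e^(−au²).
⟨T⟩ = 0.24721.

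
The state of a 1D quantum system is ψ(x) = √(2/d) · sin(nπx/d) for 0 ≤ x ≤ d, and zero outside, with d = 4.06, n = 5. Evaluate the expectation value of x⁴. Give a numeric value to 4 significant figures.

53.25

⟨x⁴⟩ = ∫ x⁴·|ψ|² dx (integrals over the domain).
With sin²θ = (1 − cos2θ)/2 on 0 ≤ x ≤ d: ∫sin²(nπx/d) dx = d/2, ∫x·sin²(nπx/d) dx = d²/4, ∫x²·sin²(nπx/d) dx = d³·(1/6 − 1/(4n²π²)); higher powers xᵏ the same way, integrating xᵏ·cos(2nπx/d) by parts.
⟨x⁴⟩ = 53.247.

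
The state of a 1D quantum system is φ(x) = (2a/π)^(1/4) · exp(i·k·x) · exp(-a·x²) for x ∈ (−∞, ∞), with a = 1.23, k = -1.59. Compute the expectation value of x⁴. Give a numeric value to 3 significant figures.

⟨x⁴⟩ = ∫ x⁴·|φ|² dx (integrals over the domain).
Gaussian moments: ∫x^(2j)·e^(−2ax²) dx = (2j−1)!!/(4a)^j · √(π/(2a)), odd powers integrate to 0; here √(π/(2a)) = 1.1301.
⟨x⁴⟩ = 0.12393.

0.124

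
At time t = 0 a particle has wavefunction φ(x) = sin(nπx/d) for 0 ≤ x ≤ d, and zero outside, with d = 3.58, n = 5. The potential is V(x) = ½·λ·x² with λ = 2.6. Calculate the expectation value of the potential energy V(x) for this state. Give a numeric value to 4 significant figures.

5.520

⟨V⟩ = ∫ V(x)·|φ|² dx / ∫|φ|² dx.
With sin²θ = (1 − cos2θ)/2 on 0 ≤ x ≤ d: ∫sin²(nπx/d) dx = d/2, ∫x·sin²(nπx/d) dx = d²/4, ∫x²·sin²(nπx/d) dx = d³·(1/6 − 1/(4n²π²)); higher powers xᵏ the same way, integrating xᵏ·cos(2nπx/d) by parts.
State is unnormalized: ∫|φ|² dx = 1.7900, and ∫φ*·V(x)·φ dx = 9.8808, so ⟨V⟩ = 9.8808 / 1.7900.
⟨V⟩ = 5.5200.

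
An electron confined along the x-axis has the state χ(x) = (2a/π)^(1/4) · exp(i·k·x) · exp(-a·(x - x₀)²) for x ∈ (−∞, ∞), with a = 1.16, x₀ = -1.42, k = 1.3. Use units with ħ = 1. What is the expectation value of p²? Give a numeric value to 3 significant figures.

2.85

p² χ = −ħ² d²χ/dx²; ⟨p²⟩ = −ħ² ∫ χ*·χ'' dx.
Gaussian moments (u = x − x₀): ∫u^(2j)·e^(−2au²) du = (2j−1)!!/(4a)^j · √(π/(2a)), odd powers integrate to 0; here √(π/(2a)) = 1.1637. Derivatives: χ′ = (ik − 2au)·χ, χ″ = ((ik − 2au)² − 2a)·χ; the odd-in-u pieces drop out.
⟨p²⟩ = 2.8500.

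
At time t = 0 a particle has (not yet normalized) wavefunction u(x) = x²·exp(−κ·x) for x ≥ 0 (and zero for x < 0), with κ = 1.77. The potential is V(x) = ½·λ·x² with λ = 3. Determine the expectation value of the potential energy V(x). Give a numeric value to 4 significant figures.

⟨V⟩ = ∫ V(x)·|u|² dx / ∫|u|² dx.
Every integrand reduces to terms xʲ·e^(−2κx) on [0, ∞); use ∫₀^∞ xʲ·e^(−2κx) dx = j!/(2κ)^(j+1).
State is unnormalized: ∫|u|² dx = 0.043171, and ∫u*·V(x)·u dx = 0.15502, so ⟨V⟩ = 0.15502 / 0.043171.
⟨V⟩ = 3.5909.

3.591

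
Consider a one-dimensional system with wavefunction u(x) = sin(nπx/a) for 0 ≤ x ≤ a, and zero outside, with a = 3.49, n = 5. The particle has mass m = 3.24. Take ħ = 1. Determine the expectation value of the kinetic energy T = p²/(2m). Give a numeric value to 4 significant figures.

T = −(ħ²/2m) d²/dx², so ⟨T⟩ = −(ħ²/2m) ∫ u*·u'' dx / ∫|u|² dx; with m = 3.24.
d/dx sin(nπx/a) = (nπ/a)·cos(nπx/a) and d²/dx² sin(nπx/a) = −(nπ/a)²·sin(nπx/a); on 0 ≤ x ≤ a, ∫sin²(nπx/a) dx = a/2 and ∫sin(nπx/a)·cos(nπx/a) dx = 0.
State is unnormalized: ∫|u|² dx = 1.7450, and ∫u*·(−ħ²/2m · u'') dx = 5.4552, so ⟨T⟩ = 5.4552 / 1.7450.
⟨T⟩ = 3.1262.

3.126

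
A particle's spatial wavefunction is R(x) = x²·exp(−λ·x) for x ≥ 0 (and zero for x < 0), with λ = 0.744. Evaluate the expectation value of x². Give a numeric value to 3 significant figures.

13.5

⟨x²⟩ = ∫ x²·|R|² dx / ∫|R|² dx (integrals over the domain).
Every integrand reduces to terms xʲ·e^(−2λx) on [0, ∞); use ∫₀^∞ xʲ·e^(−2λx) dx = j!/(2λ)^(j+1).
State is unnormalized: ∫|R|² dx = 3.2900, and ∫R*·x²·R dx = 44.577, so ⟨x²⟩ = 44.577 / 3.2900.
⟨x²⟩ = 13.549.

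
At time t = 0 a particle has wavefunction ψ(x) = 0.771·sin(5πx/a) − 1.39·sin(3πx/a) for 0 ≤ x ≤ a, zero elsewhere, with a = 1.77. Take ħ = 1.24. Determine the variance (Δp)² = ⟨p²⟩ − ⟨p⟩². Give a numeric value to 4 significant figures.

Compute ⟨p⟩ and ⟨p²⟩ separately; (Δp)² = ⟨p²⟩ − ⟨p⟩².
d²/dx² sin(jπx/a) = −(jπ/a)²·sin(jπx/a); on 0 ≤ x ≤ a, ∫sin²(jπx/a) dx = a/2 and ∫sin(jπx/a)·sin(lπx/a) dx = 0 for j ≠ l, so only diagonal terms survive in ∫|ψ|² and ∫ψ·ψ″; ∫ψ·ψ′ dx = [ψ²/2] between the walls = 0.
Normalization: ∫|ψ|² dx = 2.2360.
⟨p⟩ = 0.0000 and ⟨p²⟩ = 61.830.
(Δp)² = 61.830 − (0.0000)² = 61.830.

61.83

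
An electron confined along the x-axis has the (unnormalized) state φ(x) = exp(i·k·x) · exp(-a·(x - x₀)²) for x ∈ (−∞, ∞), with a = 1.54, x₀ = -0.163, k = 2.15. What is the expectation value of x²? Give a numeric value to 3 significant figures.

0.189

⟨x²⟩ = ∫ x²·|φ|² dx / ∫|φ|² dx (integrals over the domain).
Gaussian moments (u = x − x₀): ∫u^(2j)·e^(−2au²) du = (2j−1)!!/(4a)^j · √(π/(2a)), odd powers integrate to 0; here √(π/(2a)) = 1.0099.
State is unnormalized: ∫|φ|² dx = 1.0099, and ∫φ*·x²·φ dx = 0.19079, so ⟨x²⟩ = 0.19079 / 1.0099.
⟨x²⟩ = 0.18891.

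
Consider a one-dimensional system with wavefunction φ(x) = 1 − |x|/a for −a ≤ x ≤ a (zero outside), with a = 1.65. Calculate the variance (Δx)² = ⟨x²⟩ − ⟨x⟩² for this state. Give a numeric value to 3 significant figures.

0.272

Compute ⟨x⟩ and ⟨x²⟩ separately, then (Δx)² = ⟨x²⟩ − ⟨x⟩².
φ is even, so ∫ over [−a, a] = 2∫₀ᵃ with φ = 1 − x/a there: ∫₀ᵃ (1 − x/a)² dx = a/3, ∫₀ᵃ x²(1 − x/a)² dx = a³/30, ∫₀ᵃ x⁴(1 − x/a)² dx = a⁵/105.
Normalization: ∫|φ|² dx = 1.1000.
⟨x⟩ = 0.0000 and ⟨x²⟩ = 0.27225.
(Δx)² = 0.27225 − (0.0000)² = 0.27225.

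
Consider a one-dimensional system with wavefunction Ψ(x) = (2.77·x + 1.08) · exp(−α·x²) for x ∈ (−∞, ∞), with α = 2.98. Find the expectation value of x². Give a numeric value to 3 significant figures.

0.144

⟨x²⟩ = ∫ x²·|Ψ|² dx / ∫|Ψ|² dx (integrals over the domain).
Expand each integrand as polynomial × e^(−2αx²) and use ∫x^(2j)·e^(−2αx²) dx = (2j−1)!!/(4α)^j · √(π/(2α)), odd powers → 0; here √(π/(2α)) = 0.72603.
State is unnormalized: ∫|Ψ|² dx = 1.3142, and ∫Ψ*·x²·Ψ dx = 0.18866, so ⟨x²⟩ = 0.18866 / 1.3142.
⟨x²⟩ = 0.14356.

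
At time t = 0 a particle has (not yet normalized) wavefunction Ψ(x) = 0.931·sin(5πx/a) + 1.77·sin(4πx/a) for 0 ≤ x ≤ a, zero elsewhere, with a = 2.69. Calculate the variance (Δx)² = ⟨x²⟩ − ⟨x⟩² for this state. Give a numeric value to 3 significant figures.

0.385

Compute ⟨x⟩ and ⟨x²⟩ separately, then (Δx)² = ⟨x²⟩ − ⟨x⟩².
On 0 ≤ x ≤ a (j ≠ l): ∫sin²(jπx/a) dx = a/2, ∫sin(jπx/a)·sin(lπx/a) dx = 0; diagonal moments ∫x·sin²(jπx/a) dx = a²/4, ∫x²·sin²(jπx/a) dx = a³·(1/6 − 1/(4j²π²)); cross terms ∫x·sin(jπx/a)·sin(lπx/a) dx = 0 for j + l even and −4jla²/(π²(j² − l²)²) for j + l odd, ∫x²·sin(jπx/a)·sin(lπx/a) dx = (−1)^(j+l)·4jla³/(π²(j² − l²)²); higher powers the same way via product-to-sum and parts.
Normalization: ∫|Ψ|² dx = 5.3795.
⟨x⟩ = 0.90137 and ⟨x²⟩ = 1.1976.
(Δx)² = 1.1976 − (0.90137)² = 0.38508.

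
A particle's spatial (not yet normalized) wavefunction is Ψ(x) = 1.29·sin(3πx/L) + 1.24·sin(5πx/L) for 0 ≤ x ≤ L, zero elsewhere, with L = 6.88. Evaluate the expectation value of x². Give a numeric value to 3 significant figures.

17.8

⟨x²⟩ = ∫ x²·|Ψ|² dx / ∫|Ψ|² dx (integrals over the domain).
On 0 ≤ x ≤ L (j ≠ l): ∫sin²(jπx/L) dx = L/2, ∫sin(jπx/L)·sin(lπx/L) dx = 0; diagonal moments ∫x·sin²(jπx/L) dx = L²/4, ∫x²·sin²(jπx/L) dx = L³·(1/6 − 1/(4j²π²)); cross terms ∫x·sin(jπx/L)·sin(lπx/L) dx = 0 for j + l even and −4jlL²/(π²(j² − l²)²) for j + l odd, ∫x²·sin(jπx/L)·sin(lπx/L) dx = (−1)^(j+l)·4jlL³/(π²(j² − l²)²); higher powers the same way via product-to-sum and parts.
State is unnormalized: ∫|Ψ|² dx = 11.014, and ∫Ψ*·x²·Ψ dx = 196.49, so ⟨x²⟩ = 196.49 / 11.014.
⟨x²⟩ = 17.840.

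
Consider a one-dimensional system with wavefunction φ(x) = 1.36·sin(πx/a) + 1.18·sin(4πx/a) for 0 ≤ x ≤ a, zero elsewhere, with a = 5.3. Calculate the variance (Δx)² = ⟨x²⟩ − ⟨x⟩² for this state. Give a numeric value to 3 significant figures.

1.49

Compute ⟨x⟩ and ⟨x²⟩ separately, then (Δx)² = ⟨x²⟩ − ⟨x⟩².
On 0 ≤ x ≤ a (j ≠ l): ∫sin²(jπx/a) dx = a/2, ∫sin(jπx/a)·sin(lπx/a) dx = 0; diagonal moments ∫x·sin²(jπx/a) dx = a²/4, ∫x²·sin²(jπx/a) dx = a³·(1/6 − 1/(4j²π²)); cross terms ∫x·sin(jπx/a)·sin(lπx/a) dx = 0 for j + l even and −4jla²/(π²(j² − l²)²) for j + l odd, ∫x²·sin(jπx/a)·sin(lπx/a) dx = (−1)^(j+l)·4jla³/(π²(j² − l²)²); higher powers the same way via product-to-sum and parts.
Normalization: ∫|φ|² dx = 8.5913.
⟨x⟩ = 2.5744 and ⟨x²⟩ = 8.1125.
(Δx)² = 8.1125 − (2.5744)² = 1.4850.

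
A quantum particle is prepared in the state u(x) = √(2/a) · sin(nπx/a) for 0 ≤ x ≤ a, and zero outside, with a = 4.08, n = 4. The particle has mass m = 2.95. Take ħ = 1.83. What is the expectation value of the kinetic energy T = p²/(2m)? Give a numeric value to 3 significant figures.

T = −(ħ²/2m) d²/dx², so ⟨T⟩ = −(ħ²/2m) ∫ u*·u'' dx; with m = 2.95.
d/dx sin(nπx/a) = (nπ/a)·cos(nπx/a) and d²/dx² sin(nπx/a) = −(nπ/a)²·sin(nπx/a); on 0 ≤ x ≤ a, ∫sin²(nπx/a) dx = a/2 and ∫sin(nπx/a)·cos(nπx/a) dx = 0.
⟨T⟩ = 5.3846.

5.38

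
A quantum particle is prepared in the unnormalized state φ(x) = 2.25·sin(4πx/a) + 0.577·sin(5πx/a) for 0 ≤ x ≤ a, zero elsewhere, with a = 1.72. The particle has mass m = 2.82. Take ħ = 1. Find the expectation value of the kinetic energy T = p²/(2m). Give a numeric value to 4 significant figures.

T = −(ħ²/2m) d²/dx², so ⟨T⟩ = −(ħ²/2m) ∫ φ*·φ'' dx / ∫|φ|² dx; with m = 2.82.
d²/dx² sin(jπx/a) = −(jπ/a)²·sin(jπx/a); on 0 ≤ x ≤ a, ∫sin²(jπx/a) dx = a/2 and ∫sin(jπx/a)·sin(lπx/a) dx = 0 for j ≠ l, so only diagonal terms survive in ∫|φ|² and ∫φ·φ″; ∫φ·φ′ dx = [φ²/2] between the walls = 0.
State is unnormalized: ∫|φ|² dx = 4.6401, and ∫φ*·(−ħ²/2m · φ'') dx = 45.439, so ⟨T⟩ = 45.439 / 4.6401.
⟨T⟩ = 9.7927.

9.793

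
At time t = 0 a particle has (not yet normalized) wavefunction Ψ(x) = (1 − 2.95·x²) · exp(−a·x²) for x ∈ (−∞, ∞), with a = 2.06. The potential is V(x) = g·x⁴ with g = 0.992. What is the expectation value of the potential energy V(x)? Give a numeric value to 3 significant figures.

0.125

⟨V⟩ = ∫ V(x)·|Ψ|² dx / ∫|Ψ|² dx.
Expand each integrand as polynomial × e^(−2ax²) and use ∫x^(2j)·e^(−2ax²) dx = (2j−1)!!/(4a)^j · √(π/(2a)), odd powers → 0; here √(π/(2a)) = 0.87323.
State is unnormalized: ∫|Ψ|² dx = 0.58375, and ∫Ψ*·V(x)·Ψ dx = 0.072946, so ⟨V⟩ = 0.072946 / 0.58375.
⟨V⟩ = 0.12496.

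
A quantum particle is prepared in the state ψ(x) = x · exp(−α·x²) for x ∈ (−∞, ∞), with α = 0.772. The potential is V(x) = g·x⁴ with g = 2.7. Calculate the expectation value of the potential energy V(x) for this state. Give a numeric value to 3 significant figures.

4.25

⟨V⟩ = ∫ V(x)·|ψ|² dx / ∫|ψ|² dx.
Expand each integrand as polynomial × e^(−2αx²) and use ∫x^(2j)·e^(−2αx²) dx = (2j−1)!!/(4α)^j · √(π/(2α)), odd powers → 0; here √(π/(2α)) = 1.4264.
State is unnormalized: ∫|ψ|² dx = 0.46193, and ∫ψ*·V(x)·ψ dx = 1.9619, so ⟨V⟩ = 1.9619 / 0.46193.
⟨V⟩ = 4.2472.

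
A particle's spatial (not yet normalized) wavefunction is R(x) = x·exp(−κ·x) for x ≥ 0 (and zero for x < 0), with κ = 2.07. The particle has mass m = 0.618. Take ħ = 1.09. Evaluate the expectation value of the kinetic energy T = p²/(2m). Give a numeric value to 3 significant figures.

4.12

T = −(ħ²/2m) d²/dx², so ⟨T⟩ = −(ħ²/2m) ∫ R*·R'' dx / ∫|R|² dx; with m = 0.618.
Differentiate x·exp(−κ·x) with the product rule; every integrand then reduces to terms xʲ·e^(−2κx) on [0, ∞), with ∫₀^∞ xʲ·e^(−2κx) dx = j!/(2κ)^(j+1).
State is unnormalized: ∫|R|² dx = 0.028186, and ∫R*·(−ħ²/2m · R'') dx = 0.11609, so ⟨T⟩ = 0.11609 / 0.028186.
⟨T⟩ = 4.1188.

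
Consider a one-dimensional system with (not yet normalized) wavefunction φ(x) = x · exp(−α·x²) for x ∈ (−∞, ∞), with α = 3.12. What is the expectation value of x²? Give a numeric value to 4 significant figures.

0.2404

⟨x²⟩ = ∫ x²·|φ|² dx / ∫|φ|² dx (integrals over the domain).
Expand each integrand as polynomial × e^(−2αx²) and use ∫x^(2j)·e^(−2αx²) dx = (2j−1)!!/(4α)^j · √(π/(2α)), odd powers → 0; here √(π/(2α)) = 0.70955.
State is unnormalized: ∫|φ|² dx = 0.056855, and ∫φ*·x²·φ dx = 0.013667, so ⟨x²⟩ = 0.013667 / 0.056855.
⟨x²⟩ = 0.24038.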